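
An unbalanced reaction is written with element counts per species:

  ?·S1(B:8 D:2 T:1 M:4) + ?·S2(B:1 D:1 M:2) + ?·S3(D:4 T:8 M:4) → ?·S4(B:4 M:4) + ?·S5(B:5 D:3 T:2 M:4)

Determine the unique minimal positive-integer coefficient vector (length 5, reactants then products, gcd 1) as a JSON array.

Coefficients: [4, 6, 1, 2, 6]

B: 4·8+6·1+1·0 = 38 | 2·4+6·5 = 38
D: 4·2+6·1+1·4 = 18 | 2·0+6·3 = 18
T: 4·1+6·0+1·8 = 12 | 2·0+6·2 = 12
M: 4·4+6·2+1·4 = 32 | 2·4+6·4 = 32
gcd(4,6,1,2,6) = 1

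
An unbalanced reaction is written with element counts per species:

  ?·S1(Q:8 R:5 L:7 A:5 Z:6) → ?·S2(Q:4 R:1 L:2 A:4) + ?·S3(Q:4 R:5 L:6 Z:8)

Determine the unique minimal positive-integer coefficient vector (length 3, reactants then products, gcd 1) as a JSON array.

Coefficients: [4, 5, 3]

Q: 4·8 = 32 | 5·4+3·4 = 32
R: 4·5 = 20 | 5·1+3·5 = 20
L: 4·7 = 28 | 5·2+3·6 = 28
A: 4·5 = 20 | 5·4+3·0 = 20
Z: 4·6 = 24 | 5·0+3·8 = 24
gcd(4,5,3) = 1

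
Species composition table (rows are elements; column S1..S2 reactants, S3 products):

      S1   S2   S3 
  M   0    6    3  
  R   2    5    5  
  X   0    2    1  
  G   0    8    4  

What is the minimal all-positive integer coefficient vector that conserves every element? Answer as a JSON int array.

Coefficients: [5, 2, 4]

M: 5·0+2·6 = 12 | 4·3 = 12
R: 5·2+2·5 = 20 | 4·5 = 20
X: 5·0+2·2 = 4 | 4·1 = 4
G: 5·0+2·8 = 16 | 4·4 = 16
gcd(5,2,4) = 1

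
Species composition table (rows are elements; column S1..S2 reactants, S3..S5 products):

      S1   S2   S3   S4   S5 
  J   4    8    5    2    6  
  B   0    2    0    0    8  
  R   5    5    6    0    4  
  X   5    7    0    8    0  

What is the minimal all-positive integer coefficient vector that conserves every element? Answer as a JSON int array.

Coefficients: [4, 4, 6, 6, 1]

J: 4·4+4·8 = 48 | 6·5+6·2+1·6 = 48
B: 4·0+4·2 = 8 | 6·0+6·0+1·8 = 8
R: 4·5+4·5 = 40 | 6·6+6·0+1·4 = 40
X: 4·5+4·7 = 48 | 6·0+6·8+1·0 = 48
gcd(4,4,6,6,1) = 1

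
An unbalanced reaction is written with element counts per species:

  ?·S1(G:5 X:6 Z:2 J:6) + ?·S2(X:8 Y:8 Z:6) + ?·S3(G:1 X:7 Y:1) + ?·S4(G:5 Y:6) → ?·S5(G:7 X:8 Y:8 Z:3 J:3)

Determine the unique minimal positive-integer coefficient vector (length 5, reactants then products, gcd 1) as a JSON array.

G: 3·5+2·0+2·1+5·5 = 42 | 6·7 = 42
X: 3·6+2·8+2·7+5·0 = 48 | 6·8 = 48
Y: 3·0+2·8+2·1+5·6 = 48 | 6·8 = 48
Z: 3·2+2·6+2·0+5·0 = 18 | 6·3 = 18
J: 3·6+2·0+2·0+5·0 = 18 | 6·3 = 18
gcd(3,2,2,5,6) = 1

Coefficients: [3, 2, 2, 5, 6]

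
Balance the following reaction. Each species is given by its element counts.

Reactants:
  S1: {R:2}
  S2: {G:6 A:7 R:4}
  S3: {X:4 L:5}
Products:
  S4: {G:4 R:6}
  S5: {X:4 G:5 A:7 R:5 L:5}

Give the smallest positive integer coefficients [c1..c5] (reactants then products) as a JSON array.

Coefficients: [5, 4, 4, 1, 4]

X: 5·0+4·0+4·4 = 16 | 1·0+4·4 = 16
G: 5·0+4·6+4·0 = 24 | 1·4+4·5 = 24
A: 5·0+4·7+4·0 = 28 | 1·0+4·7 = 28
R: 5·2+4·4+4·0 = 26 | 1·6+4·5 = 26
L: 5·0+4·0+4·5 = 20 | 1·0+4·5 = 20
gcd(5,4,4,1,4) = 1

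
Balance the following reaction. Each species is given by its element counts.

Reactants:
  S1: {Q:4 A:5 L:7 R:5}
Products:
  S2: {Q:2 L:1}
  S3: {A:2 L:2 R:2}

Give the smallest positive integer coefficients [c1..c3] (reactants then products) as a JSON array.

Q: 2·4 = 8 | 4·2+5·0 = 8
A: 2·5 = 10 | 4·0+5·2 = 10
L: 2·7 = 14 | 4·1+5·2 = 14
R: 2·5 = 10 | 4·0+5·2 = 10
gcd(2,4,5) = 1

Coefficients: [2, 4, 5]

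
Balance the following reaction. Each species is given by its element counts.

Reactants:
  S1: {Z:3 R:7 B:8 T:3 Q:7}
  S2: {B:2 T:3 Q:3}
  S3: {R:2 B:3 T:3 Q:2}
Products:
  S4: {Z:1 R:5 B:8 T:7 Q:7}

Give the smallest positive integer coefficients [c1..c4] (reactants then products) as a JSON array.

Coefficients: [1, 2, 4, 3]

Z: 1·3+2·0+4·0 = 3 | 3·1 = 3
R: 1·7+2·0+4·2 = 15 | 3·5 = 15
B: 1·8+2·2+4·3 = 24 | 3·8 = 24
T: 1·3+2·3+4·3 = 21 | 3·7 = 21
Q: 1·7+2·3+4·2 = 21 | 3·7 = 21
gcd(1,2,4,3) = 1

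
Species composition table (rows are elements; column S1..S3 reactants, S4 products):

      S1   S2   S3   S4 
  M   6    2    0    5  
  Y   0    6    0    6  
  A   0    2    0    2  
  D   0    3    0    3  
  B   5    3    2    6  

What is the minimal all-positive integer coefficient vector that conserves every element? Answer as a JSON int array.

Coefficients: [2, 4, 1, 4]

M: 2·6+4·2+1·0 = 20 | 4·5 = 20
Y: 2·0+4·6+1·0 = 24 | 4·6 = 24
A: 2·0+4·2+1·0 = 8 | 4·2 = 8
D: 2·0+4·3+1·0 = 12 | 4·3 = 12
B: 2·5+4·3+1·2 = 24 | 4·6 = 24
gcd(2,4,1,4) = 1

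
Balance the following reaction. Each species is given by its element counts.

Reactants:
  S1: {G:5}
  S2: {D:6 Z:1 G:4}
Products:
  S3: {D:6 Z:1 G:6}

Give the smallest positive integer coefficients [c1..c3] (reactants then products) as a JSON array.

D: 2·0+5·6 = 30 | 5·6 = 30
Z: 2·0+5·1 = 5 | 5·1 = 5
G: 2·5+5·4 = 30 | 5·6 = 30
gcd(2,5,5) = 1

Coefficients: [2, 5, 5]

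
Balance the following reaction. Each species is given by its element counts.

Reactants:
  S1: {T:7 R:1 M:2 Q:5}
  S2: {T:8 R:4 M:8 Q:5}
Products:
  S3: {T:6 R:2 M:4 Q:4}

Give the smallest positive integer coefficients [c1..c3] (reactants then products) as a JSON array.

T: 2·7+2·8 = 30 | 5·6 = 30
R: 2·1+2·4 = 10 | 5·2 = 10
M: 2·2+2·8 = 20 | 5·4 = 20
Q: 2·5+2·5 = 20 | 5·4 = 20
gcd(2,2,5) = 1

Coefficients: [2, 2, 5]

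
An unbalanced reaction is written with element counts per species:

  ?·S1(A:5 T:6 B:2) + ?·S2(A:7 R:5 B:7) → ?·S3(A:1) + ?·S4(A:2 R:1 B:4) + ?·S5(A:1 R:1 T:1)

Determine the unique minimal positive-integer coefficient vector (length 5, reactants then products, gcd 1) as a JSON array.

Coefficients: [1, 2, 5, 4, 6]

A: 1·5+2·7 = 19 | 5·1+4·2+6·1 = 19
R: 1·0+2·5 = 10 | 5·0+4·1+6·1 = 10
T: 1·6+2·0 = 6 | 5·0+4·0+6·1 = 6
B: 1·2+2·7 = 16 | 5·0+4·4+6·0 = 16
gcd(1,2,5,4,6) = 1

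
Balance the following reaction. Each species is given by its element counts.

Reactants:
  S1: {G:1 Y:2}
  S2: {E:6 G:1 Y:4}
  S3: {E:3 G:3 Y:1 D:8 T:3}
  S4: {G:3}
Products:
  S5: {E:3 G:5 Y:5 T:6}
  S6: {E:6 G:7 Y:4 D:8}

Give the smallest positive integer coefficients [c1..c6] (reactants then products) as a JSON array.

Coefficients: [5, 3, 4, 6, 2, 4]

E: 5·0+3·6+4·3+6·0 = 30 | 2·3+4·6 = 30
G: 5·1+3·1+4·3+6·3 = 38 | 2·5+4·7 = 38
Y: 5·2+3·4+4·1+6·0 = 26 | 2·5+4·4 = 26
D: 5·0+3·0+4·8+6·0 = 32 | 2·0+4·8 = 32
T: 5·0+3·0+4·3+6·0 = 12 | 2·6+4·0 = 12
gcd(5,3,4,6,2,4) = 1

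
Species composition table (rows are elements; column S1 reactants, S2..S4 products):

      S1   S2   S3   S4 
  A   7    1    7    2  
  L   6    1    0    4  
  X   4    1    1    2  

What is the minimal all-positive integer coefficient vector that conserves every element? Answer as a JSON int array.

A: 4·7 = 28 | 4·1+2·7+5·2 = 28
L: 4·6 = 24 | 4·1+2·0+5·4 = 24
X: 4·4 = 16 | 4·1+2·1+5·2 = 16
gcd(4,4,2,5) = 1

Coefficients: [4, 4, 2, 5]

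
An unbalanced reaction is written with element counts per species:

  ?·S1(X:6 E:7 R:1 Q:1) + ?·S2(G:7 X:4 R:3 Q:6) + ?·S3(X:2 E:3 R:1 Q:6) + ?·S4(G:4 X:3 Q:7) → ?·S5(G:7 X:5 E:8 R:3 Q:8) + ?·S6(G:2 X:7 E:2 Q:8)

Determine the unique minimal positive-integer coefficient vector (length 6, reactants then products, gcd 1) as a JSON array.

Coefficients: [4, 1, 2, 6, 3, 5]

G: 4·0+1·7+2·0+6·4 = 31 | 3·7+5·2 = 31
X: 4·6+1·4+2·2+6·3 = 50 | 3·5+5·7 = 50
E: 4·7+1·0+2·3+6·0 = 34 | 3·8+5·2 = 34
R: 4·1+1·3+2·1+6·0 = 9 | 3·3+5·0 = 9
Q: 4·1+1·6+2·6+6·7 = 64 | 3·8+5·8 = 64
gcd(4,1,2,6,3,5) = 1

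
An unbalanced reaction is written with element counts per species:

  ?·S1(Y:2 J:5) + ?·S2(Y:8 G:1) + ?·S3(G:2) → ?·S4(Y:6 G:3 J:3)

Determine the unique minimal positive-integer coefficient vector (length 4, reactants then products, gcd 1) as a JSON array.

Coefficients: [3, 3, 6, 5]

Y: 3·2+3·8+6·0 = 30 | 5·6 = 30
G: 3·0+3·1+6·2 = 15 | 5·3 = 15
J: 3·5+3·0+6·0 = 15 | 5·3 = 15
gcd(3,3,6,5) = 1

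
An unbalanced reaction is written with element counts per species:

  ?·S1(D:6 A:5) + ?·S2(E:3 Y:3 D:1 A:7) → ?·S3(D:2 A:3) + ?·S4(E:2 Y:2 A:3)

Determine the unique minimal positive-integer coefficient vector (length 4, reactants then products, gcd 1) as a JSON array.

Coefficients: [1, 4, 5, 6]

E: 1·0+4·3 = 12 | 5·0+6·2 = 12
Y: 1·0+4·3 = 12 | 5·0+6·2 = 12
D: 1·6+4·1 = 10 | 5·2+6·0 = 10
A: 1·5+4·7 = 33 | 5·3+6·3 = 33
gcd(1,4,5,6) = 1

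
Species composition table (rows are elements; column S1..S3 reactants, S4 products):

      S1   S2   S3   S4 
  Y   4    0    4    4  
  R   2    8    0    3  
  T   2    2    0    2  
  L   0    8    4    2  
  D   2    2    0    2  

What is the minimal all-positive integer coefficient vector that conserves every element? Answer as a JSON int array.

Coefficients: [5, 1, 1, 6]

Y: 5·4+1·0+1·4 = 24 | 6·4 = 24
R: 5·2+1·8+1·0 = 18 | 6·3 = 18
T: 5·2+1·2+1·0 = 12 | 6·2 = 12
L: 5·0+1·8+1·4 = 12 | 6·2 = 12
D: 5·2+1·2+1·0 = 12 | 6·2 = 12
gcd(5,1,1,6) = 1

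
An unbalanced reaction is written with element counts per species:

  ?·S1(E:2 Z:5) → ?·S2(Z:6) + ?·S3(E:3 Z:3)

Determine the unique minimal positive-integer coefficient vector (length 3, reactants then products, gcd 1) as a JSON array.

E: 6·2 = 12 | 3·0+4·3 = 12
Z: 6·5 = 30 | 3·6+4·3 = 30
gcd(6,3,4) = 1

Coefficients: [6, 3, 4]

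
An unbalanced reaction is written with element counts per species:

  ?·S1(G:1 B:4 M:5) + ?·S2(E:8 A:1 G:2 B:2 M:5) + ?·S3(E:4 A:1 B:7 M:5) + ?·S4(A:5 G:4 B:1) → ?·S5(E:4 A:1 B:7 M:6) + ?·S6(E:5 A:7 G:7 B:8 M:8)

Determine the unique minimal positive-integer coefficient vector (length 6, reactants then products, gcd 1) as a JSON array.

E: 4·0+2·8+4·4+5·0 = 32 | 3·4+4·5 = 32
A: 4·0+2·1+4·1+5·5 = 31 | 3·1+4·7 = 31
G: 4·1+2·2+4·0+5·4 = 28 | 3·0+4·7 = 28
B: 4·4+2·2+4·7+5·1 = 53 | 3·7+4·8 = 53
M: 4·5+2·5+4·5+5·0 = 50 | 3·6+4·8 = 50
gcd(4,2,4,5,3,4) = 1

Coefficients: [4, 2, 4, 5, 3, 4]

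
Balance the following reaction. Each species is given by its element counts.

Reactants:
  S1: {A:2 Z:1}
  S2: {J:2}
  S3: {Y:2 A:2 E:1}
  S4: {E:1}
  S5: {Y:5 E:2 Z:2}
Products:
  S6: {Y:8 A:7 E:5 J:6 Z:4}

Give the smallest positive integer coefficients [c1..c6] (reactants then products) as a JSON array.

Coefficients: [4, 6, 3, 3, 2, 2]

Y: 4·0+6·0+3·2+3·0+2·5 = 16 | 2·8 = 16
A: 4·2+6·0+3·2+3·0+2·0 = 14 | 2·7 = 14
E: 4·0+6·0+3·1+3·1+2·2 = 10 | 2·5 = 10
J: 4·0+6·2+3·0+3·0+2·0 = 12 | 2·6 = 12
Z: 4·1+6·0+3·0+3·0+2·2 = 8 | 2·4 = 8
gcd(4,6,3,3,2,2) = 1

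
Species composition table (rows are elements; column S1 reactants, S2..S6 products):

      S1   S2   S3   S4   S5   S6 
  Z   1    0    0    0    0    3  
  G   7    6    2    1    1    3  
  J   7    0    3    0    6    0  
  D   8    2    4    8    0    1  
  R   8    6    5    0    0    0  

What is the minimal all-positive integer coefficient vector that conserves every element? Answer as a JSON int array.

Coefficients: [6, 3, 6, 2, 4, 2]

Z: 6·1 = 6 | 3·0+6·0+2·0+4·0+2·3 = 6
G: 6·7 = 42 | 3·6+6·2+2·1+4·1+2·3 = 42
J: 6·7 = 42 | 3·0+6·3+2·0+4·6+2·0 = 42
D: 6·8 = 48 | 3·2+6·4+2·8+4·0+2·1 = 48
R: 6·8 = 48 | 3·6+6·5+2·0+4·0+2·0 = 48
gcd(6,3,6,2,4,2) = 1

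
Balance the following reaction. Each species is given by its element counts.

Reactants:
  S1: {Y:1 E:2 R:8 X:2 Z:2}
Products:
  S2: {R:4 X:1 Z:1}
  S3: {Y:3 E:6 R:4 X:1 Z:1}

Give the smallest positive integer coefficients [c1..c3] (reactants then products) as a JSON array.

Coefficients: [3, 5, 1]

Y: 3·1 = 3 | 5·0+1·3 = 3
E: 3·2 = 6 | 5·0+1·6 = 6
R: 3·8 = 24 | 5·4+1·4 = 24
X: 3·2 = 6 | 5·1+1·1 = 6
Z: 3·2 = 6 | 5·1+1·1 = 6
gcd(3,5,1) = 1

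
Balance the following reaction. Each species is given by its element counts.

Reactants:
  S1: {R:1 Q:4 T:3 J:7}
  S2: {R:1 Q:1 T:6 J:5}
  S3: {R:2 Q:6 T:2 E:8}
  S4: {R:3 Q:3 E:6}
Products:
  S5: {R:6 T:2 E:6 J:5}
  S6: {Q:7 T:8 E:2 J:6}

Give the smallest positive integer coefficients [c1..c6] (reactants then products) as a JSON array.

R: 2·1+5·1+1·2+3·3 = 18 | 3·6+4·0 = 18
Q: 2·4+5·1+1·6+3·3 = 28 | 3·0+4·7 = 28
T: 2·3+5·6+1·2+3·0 = 38 | 3·2+4·8 = 38
E: 2·0+5·0+1·8+3·6 = 26 | 3·6+4·2 = 26
J: 2·7+5·5+1·0+3·0 = 39 | 3·5+4·6 = 39
gcd(2,5,1,3,3,4) = 1

Coefficients: [2, 5, 1, 3, 3, 4]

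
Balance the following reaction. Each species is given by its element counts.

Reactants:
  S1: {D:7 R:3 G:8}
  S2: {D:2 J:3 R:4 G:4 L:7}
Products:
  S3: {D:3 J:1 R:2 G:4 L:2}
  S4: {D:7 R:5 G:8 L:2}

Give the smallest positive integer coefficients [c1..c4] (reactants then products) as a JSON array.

D: 3·7+2·2 = 25 | 6·3+1·7 = 25
J: 3·0+2·3 = 6 | 6·1+1·0 = 6
R: 3·3+2·4 = 17 | 6·2+1·5 = 17
G: 3·8+2·4 = 32 | 6·4+1·8 = 32
L: 3·0+2·7 = 14 | 6·2+1·2 = 14
gcd(3,2,6,1) = 1

Coefficients: [3, 2, 6, 1]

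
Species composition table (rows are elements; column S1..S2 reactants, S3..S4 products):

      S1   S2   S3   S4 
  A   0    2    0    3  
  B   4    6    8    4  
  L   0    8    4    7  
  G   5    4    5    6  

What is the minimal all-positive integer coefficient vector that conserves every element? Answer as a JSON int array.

Coefficients: [5, 6, 5, 4]

A: 5·0+6·2 = 12 | 5·0+4·3 = 12
B: 5·4+6·6 = 56 | 5·8+4·4 = 56
L: 5·0+6·8 = 48 | 5·4+4·7 = 48
G: 5·5+6·4 = 49 | 5·5+4·6 = 49
gcd(5,6,5,4) = 1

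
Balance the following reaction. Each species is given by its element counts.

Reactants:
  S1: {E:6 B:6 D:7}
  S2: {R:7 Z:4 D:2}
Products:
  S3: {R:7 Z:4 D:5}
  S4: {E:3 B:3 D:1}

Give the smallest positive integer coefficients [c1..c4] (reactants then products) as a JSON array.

Coefficients: [3, 5, 5, 6]

R: 3·0+5·7 = 35 | 5·7+6·0 = 35
E: 3·6+5·0 = 18 | 5·0+6·3 = 18
B: 3·6+5·0 = 18 | 5·0+6·3 = 18
Z: 3·0+5·4 = 20 | 5·4+6·0 = 20
D: 3·7+5·2 = 31 | 5·5+6·1 = 31
gcd(3,5,5,6) = 1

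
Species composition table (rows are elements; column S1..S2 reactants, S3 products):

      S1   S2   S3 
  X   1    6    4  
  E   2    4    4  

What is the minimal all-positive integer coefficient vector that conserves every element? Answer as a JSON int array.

Coefficients: [2, 1, 2]

X: 2·1+1·6 = 8 | 2·4 = 8
E: 2·2+1·4 = 8 | 2·4 = 8
gcd(2,1,2) = 1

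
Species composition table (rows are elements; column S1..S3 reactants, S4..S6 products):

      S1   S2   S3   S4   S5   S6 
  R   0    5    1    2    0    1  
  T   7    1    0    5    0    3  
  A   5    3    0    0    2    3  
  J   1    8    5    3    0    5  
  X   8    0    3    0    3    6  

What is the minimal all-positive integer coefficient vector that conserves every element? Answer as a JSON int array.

R: 3·0+1·5+3·1 = 8 | 2·2+3·0+4·1 = 8
T: 3·7+1·1+3·0 = 22 | 2·5+3·0+4·3 = 22
A: 3·5+1·3+3·0 = 18 | 2·0+3·2+4·3 = 18
J: 3·1+1·8+3·5 = 26 | 2·3+3·0+4·5 = 26
X: 3·8+1·0+3·3 = 33 | 2·0+3·3+4·6 = 33
gcd(3,1,3,2,3,4) = 1

Coefficients: [3, 1, 3, 2, 3, 4]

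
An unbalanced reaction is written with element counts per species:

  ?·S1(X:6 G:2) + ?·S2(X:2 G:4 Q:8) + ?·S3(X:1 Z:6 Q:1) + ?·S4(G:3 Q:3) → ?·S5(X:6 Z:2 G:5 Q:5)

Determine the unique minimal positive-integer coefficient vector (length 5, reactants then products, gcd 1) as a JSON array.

X: 5·6+2·2+2·1+4·0 = 36 | 6·6 = 36
Z: 5·0+2·0+2·6+4·0 = 12 | 6·2 = 12
G: 5·2+2·4+2·0+4·3 = 30 | 6·5 = 30
Q: 5·0+2·8+2·1+4·3 = 30 | 6·5 = 30
gcd(5,2,2,4,6) = 1

Coefficients: [5, 2, 2, 4, 6]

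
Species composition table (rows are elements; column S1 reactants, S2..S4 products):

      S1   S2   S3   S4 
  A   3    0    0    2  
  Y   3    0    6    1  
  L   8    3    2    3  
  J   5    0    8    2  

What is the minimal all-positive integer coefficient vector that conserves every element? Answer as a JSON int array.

Coefficients: [4, 4, 1, 6]

A: 4·3 = 12 | 4·0+1·0+6·2 = 12
Y: 4·3 = 12 | 4·0+1·6+6·1 = 12
L: 4·8 = 32 | 4·3+1·2+6·3 = 32
J: 4·5 = 20 | 4·0+1·8+6·2 = 20
gcd(4,4,1,6) = 1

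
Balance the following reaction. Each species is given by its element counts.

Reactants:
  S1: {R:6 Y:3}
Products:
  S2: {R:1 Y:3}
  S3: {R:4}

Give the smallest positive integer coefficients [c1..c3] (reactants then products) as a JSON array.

Coefficients: [4, 4, 5]

R: 4·6 = 24 | 4·1+5·4 = 24
Y: 4·3 = 12 | 4·3+5·0 = 12
gcd(4,4,5) = 1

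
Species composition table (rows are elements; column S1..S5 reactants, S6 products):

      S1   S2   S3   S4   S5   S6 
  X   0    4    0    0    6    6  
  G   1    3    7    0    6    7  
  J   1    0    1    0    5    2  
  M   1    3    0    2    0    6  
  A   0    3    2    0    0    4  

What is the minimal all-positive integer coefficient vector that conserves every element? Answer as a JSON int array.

Coefficients: [4, 6, 1, 4, 1, 5]

X: 4·0+6·4+1·0+4·0+1·6 = 30 | 5·6 = 30
G: 4·1+6·3+1·7+4·0+1·6 = 35 | 5·7 = 35
J: 4·1+6·0+1·1+4·0+1·5 = 10 | 5·2 = 10
M: 4·1+6·3+1·0+4·2+1·0 = 30 | 5·6 = 30
A: 4·0+6·3+1·2+4·0+1·0 = 20 | 5·4 = 20
gcd(4,6,1,4,1,5) = 1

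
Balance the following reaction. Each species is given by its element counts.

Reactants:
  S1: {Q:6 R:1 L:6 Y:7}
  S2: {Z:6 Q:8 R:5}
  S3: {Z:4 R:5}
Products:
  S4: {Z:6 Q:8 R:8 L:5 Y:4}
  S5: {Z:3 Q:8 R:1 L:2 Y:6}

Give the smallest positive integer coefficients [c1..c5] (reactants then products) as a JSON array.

Z: 4·0+3·6+3·4 = 30 | 4·6+2·3 = 30
Q: 4·6+3·8+3·0 = 48 | 4·8+2·8 = 48
R: 4·1+3·5+3·5 = 34 | 4·8+2·1 = 34
L: 4·6+3·0+3·0 = 24 | 4·5+2·2 = 24
Y: 4·7+3·0+3·0 = 28 | 4·4+2·6 = 28
gcd(4,3,3,4,2) = 1

Coefficients: [4, 3, 3, 4, 2]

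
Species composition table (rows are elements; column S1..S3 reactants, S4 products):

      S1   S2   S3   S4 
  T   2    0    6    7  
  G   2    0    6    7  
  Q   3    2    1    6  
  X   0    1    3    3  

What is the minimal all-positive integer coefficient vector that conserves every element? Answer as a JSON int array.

T: 5·2+3·0+3·6 = 28 | 4·7 = 28
G: 5·2+3·0+3·6 = 28 | 4·7 = 28
Q: 5·3+3·2+3·1 = 24 | 4·6 = 24
X: 5·0+3·1+3·3 = 12 | 4·3 = 12
gcd(5,3,3,4) = 1

Coefficients: [5, 3, 3, 4]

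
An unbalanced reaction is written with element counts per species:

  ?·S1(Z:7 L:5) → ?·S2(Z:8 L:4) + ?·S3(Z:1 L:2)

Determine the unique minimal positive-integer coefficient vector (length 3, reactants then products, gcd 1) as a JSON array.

Coefficients: [4, 3, 4]

Z: 4·7 = 28 | 3·8+4·1 = 28
L: 4·5 = 20 | 3·4+4·2 = 20
gcd(4,3,4) = 1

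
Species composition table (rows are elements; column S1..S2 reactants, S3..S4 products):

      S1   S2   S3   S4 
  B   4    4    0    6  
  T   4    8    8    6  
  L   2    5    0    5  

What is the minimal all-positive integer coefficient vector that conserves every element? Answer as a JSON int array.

Coefficients: [5, 4, 2, 6]

B: 5·4+4·4 = 36 | 2·0+6·6 = 36
T: 5·4+4·8 = 52 | 2·8+6·6 = 52
L: 5·2+4·5 = 30 | 2·0+6·5 = 30
gcd(5,4,2,6) = 1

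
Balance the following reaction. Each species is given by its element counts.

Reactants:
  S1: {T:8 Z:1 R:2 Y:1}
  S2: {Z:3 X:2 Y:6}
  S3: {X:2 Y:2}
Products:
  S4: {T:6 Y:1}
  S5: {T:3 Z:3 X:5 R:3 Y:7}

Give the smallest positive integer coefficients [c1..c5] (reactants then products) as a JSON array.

T: 3·8+1·0+4·0 = 24 | 3·6+2·3 = 24
Z: 3·1+1·3+4·0 = 6 | 3·0+2·3 = 6
X: 3·0+1·2+4·2 = 10 | 3·0+2·5 = 10
R: 3·2+1·0+4·0 = 6 | 3·0+2·3 = 6
Y: 3·1+1·6+4·2 = 17 | 3·1+2·7 = 17
gcd(3,1,4,3,2) = 1

Coefficients: [3, 1, 4, 3, 2]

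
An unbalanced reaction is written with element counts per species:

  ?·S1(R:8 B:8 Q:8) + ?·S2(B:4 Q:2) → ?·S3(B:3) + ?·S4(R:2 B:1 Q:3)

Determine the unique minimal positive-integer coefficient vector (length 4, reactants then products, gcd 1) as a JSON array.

R: 1·8+2·0 = 8 | 4·0+4·2 = 8
B: 1·8+2·4 = 16 | 4·3+4·1 = 16
Q: 1·8+2·2 = 12 | 4·0+4·3 = 12
gcd(1,2,4,4) = 1

Coefficients: [1, 2, 4, 4]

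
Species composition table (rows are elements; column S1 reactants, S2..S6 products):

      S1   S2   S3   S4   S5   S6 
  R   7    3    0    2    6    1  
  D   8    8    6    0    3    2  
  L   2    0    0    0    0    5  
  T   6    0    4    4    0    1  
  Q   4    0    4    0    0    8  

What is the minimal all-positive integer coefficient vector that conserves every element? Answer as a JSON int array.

Coefficients: [5, 3, 1, 6, 2, 2]

R: 5·7 = 35 | 3·3+1·0+6·2+2·6+2·1 = 35
D: 5·8 = 40 | 3·8+1·6+6·0+2·3+2·2 = 40
L: 5·2 = 10 | 3·0+1·0+6·0+2·0+2·5 = 10
T: 5·6 = 30 | 3·0+1·4+6·4+2·0+2·1 = 30
Q: 5·4 = 20 | 3·0+1·4+6·0+2·0+2·8 = 20
gcd(5,3,1,6,2,2) = 1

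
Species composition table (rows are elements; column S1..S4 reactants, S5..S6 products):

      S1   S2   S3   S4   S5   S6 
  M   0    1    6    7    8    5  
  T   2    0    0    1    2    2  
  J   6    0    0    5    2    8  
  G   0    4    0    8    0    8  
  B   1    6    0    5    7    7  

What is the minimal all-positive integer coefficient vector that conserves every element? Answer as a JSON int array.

Coefficients: [5, 4, 1, 4, 1, 6]

M: 5·0+4·1+1·6+4·7 = 38 | 1·8+6·5 = 38
T: 5·2+4·0+1·0+4·1 = 14 | 1·2+6·2 = 14
J: 5·6+4·0+1·0+4·5 = 50 | 1·2+6·8 = 50
G: 5·0+4·4+1·0+4·8 = 48 | 1·0+6·8 = 48
B: 5·1+4·6+1·0+4·5 = 49 | 1·7+6·7 = 49
gcd(5,4,1,4,1,6) = 1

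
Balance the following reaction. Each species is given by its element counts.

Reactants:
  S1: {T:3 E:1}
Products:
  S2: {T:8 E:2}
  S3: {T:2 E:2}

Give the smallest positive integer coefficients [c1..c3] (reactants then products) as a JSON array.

T: 6·3 = 18 | 2·8+1·2 = 18
E: 6·1 = 6 | 2·2+1·2 = 6
gcd(6,2,1) = 1

Coefficients: [6, 2, 1]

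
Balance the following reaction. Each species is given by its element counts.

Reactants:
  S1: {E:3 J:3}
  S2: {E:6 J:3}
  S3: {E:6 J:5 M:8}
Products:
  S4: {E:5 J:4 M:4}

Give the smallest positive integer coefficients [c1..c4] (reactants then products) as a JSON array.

Coefficients: [2, 1, 3, 6]

E: 2·3+1·6+3·6 = 30 | 6·5 = 30
J: 2·3+1·3+3·5 = 24 | 6·4 = 24
M: 2·0+1·0+3·8 = 24 | 6·4 = 24
gcd(2,1,3,6) = 1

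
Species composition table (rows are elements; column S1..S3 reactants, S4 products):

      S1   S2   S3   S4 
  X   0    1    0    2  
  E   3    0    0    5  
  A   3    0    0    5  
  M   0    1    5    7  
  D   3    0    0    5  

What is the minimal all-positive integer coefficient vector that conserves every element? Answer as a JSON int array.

Coefficients: [5, 6, 3, 3]

X: 5·0+6·1+3·0 = 6 | 3·2 = 6
E: 5·3+6·0+3·0 = 15 | 3·5 = 15
A: 5·3+6·0+3·0 = 15 | 3·5 = 15
M: 5·0+6·1+3·5 = 21 | 3·7 = 21
D: 5·3+6·0+3·0 = 15 | 3·5 = 15
gcd(5,6,3,3) = 1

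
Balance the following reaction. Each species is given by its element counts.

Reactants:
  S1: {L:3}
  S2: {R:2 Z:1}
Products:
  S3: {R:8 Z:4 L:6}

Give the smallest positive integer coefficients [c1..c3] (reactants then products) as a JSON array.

Coefficients: [2, 4, 1]

R: 2·0+4·2 = 8 | 1·8 = 8
Z: 2·0+4·1 = 4 | 1·4 = 4
L: 2·3+4·0 = 6 | 1·6 = 6
gcd(2,4,1) = 1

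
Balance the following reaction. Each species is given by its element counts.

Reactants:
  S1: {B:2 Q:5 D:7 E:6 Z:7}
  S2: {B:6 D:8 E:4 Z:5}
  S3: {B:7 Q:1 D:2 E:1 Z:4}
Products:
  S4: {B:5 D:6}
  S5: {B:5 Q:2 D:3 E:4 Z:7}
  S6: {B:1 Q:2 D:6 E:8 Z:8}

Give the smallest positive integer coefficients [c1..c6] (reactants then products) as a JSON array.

B: 2·2+4·6+4·7 = 56 | 5·5+6·5+1·1 = 56
Q: 2·5+4·0+4·1 = 14 | 5·0+6·2+1·2 = 14
D: 2·7+4·8+4·2 = 54 | 5·6+6·3+1·6 = 54
E: 2·6+4·4+4·1 = 32 | 5·0+6·4+1·8 = 32
Z: 2·7+4·5+4·4 = 50 | 5·0+6·7+1·8 = 50
gcd(2,4,4,5,6,1) = 1

Coefficients: [2, 4, 4, 5, 6, 1]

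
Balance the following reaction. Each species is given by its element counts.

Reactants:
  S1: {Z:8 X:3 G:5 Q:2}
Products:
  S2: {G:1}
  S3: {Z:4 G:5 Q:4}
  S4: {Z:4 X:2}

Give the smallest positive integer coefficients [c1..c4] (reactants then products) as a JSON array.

Coefficients: [2, 5, 1, 3]

Z: 2·8 = 16 | 5·0+1·4+3·4 = 16
X: 2·3 = 6 | 5·0+1·0+3·2 = 6
G: 2·5 = 10 | 5·1+1·5+3·0 = 10
Q: 2·2 = 4 | 5·0+1·4+3·0 = 4
gcd(2,5,1,3) = 1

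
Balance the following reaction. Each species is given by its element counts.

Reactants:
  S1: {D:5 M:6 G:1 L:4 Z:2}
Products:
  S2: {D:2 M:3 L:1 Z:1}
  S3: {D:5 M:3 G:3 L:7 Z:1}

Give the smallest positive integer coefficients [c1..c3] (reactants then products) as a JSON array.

Coefficients: [3, 5, 1]

D: 3·5 = 15 | 5·2+1·5 = 15
M: 3·6 = 18 | 5·3+1·3 = 18
G: 3·1 = 3 | 5·0+1·3 = 3
L: 3·4 = 12 | 5·1+1·7 = 12
Z: 3·2 = 6 | 5·1+1·1 = 6
gcd(3,5,1) = 1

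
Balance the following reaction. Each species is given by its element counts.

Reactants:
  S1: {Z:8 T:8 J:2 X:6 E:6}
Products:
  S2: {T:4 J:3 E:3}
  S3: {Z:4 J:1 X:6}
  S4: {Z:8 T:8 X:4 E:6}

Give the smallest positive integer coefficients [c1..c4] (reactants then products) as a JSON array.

Z: 4·8 = 32 | 2·0+2·4+3·8 = 32
T: 4·8 = 32 | 2·4+2·0+3·8 = 32
J: 4·2 = 8 | 2·3+2·1+3·0 = 8
X: 4·6 = 24 | 2·0+2·6+3·4 = 24
E: 4·6 = 24 | 2·3+2·0+3·6 = 24
gcd(4,2,2,3) = 1

Coefficients: [4, 2, 2, 3]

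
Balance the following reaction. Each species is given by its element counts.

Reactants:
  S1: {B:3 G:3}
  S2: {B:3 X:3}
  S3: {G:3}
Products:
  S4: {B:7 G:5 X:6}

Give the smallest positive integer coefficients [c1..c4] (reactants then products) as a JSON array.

B: 1·3+6·3+4·0 = 21 | 3·7 = 21
G: 1·3+6·0+4·3 = 15 | 3·5 = 15
X: 1·0+6·3+4·0 = 18 | 3·6 = 18
gcd(1,6,4,3) = 1

Coefficients: [1, 6, 4, 3]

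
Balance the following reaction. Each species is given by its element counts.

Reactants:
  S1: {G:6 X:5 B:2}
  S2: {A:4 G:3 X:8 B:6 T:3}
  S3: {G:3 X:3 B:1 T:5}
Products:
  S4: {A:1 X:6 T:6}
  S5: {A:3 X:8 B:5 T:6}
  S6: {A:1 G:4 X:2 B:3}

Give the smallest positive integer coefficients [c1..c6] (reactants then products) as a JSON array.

A: 1·0+3·4+3·0 = 12 | 3·1+1·3+6·1 = 12
G: 1·6+3·3+3·3 = 24 | 3·0+1·0+6·4 = 24
X: 1·5+3·8+3·3 = 38 | 3·6+1·8+6·2 = 38
B: 1·2+3·6+3·1 = 23 | 3·0+1·5+6·3 = 23
T: 1·0+3·3+3·5 = 24 | 3·6+1·6+6·0 = 24
gcd(1,3,3,3,1,6) = 1

Coefficients: [1, 3, 3, 3, 1, 6]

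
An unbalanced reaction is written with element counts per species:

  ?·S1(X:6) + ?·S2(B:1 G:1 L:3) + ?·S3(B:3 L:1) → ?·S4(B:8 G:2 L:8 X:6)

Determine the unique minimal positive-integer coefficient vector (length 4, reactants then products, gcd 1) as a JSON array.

B: 1·0+2·1+2·3 = 8 | 1·8 = 8
G: 1·0+2·1+2·0 = 2 | 1·2 = 2
L: 1·0+2·3+2·1 = 8 | 1·8 = 8
X: 1·6+2·0+2·0 = 6 | 1·6 = 6
gcd(1,2,2,1) = 1

Coefficients: [1, 2, 2, 1]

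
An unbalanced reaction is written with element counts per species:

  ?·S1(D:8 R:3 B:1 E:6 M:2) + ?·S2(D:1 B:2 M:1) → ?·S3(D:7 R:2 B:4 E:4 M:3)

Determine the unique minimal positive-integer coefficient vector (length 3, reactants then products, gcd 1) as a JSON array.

Coefficients: [2, 5, 3]

D: 2·8+5·1 = 21 | 3·7 = 21
R: 2·3+5·0 = 6 | 3·2 = 6
B: 2·1+5·2 = 12 | 3·4 = 12
E: 2·6+5·0 = 12 | 3·4 = 12
M: 2·2+5·1 = 9 | 3·3 = 9
gcd(2,5,3) = 1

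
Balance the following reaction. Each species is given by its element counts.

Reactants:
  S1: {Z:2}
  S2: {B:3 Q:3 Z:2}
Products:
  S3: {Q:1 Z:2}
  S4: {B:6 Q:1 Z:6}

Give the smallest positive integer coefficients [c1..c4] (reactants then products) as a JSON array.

B: 6·0+2·3 = 6 | 5·0+1·6 = 6
Q: 6·0+2·3 = 6 | 5·1+1·1 = 6
Z: 6·2+2·2 = 16 | 5·2+1·6 = 16
gcd(6,2,5,1) = 1

Coefficients: [6, 2, 5, 1]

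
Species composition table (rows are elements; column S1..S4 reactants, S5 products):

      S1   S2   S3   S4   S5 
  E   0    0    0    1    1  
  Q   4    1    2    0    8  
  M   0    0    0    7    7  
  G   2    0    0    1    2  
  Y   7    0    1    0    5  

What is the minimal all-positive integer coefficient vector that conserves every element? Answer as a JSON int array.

Coefficients: [1, 6, 3, 2, 2]

E: 1·0+6·0+3·0+2·1 = 2 | 2·1 = 2
Q: 1·4+6·1+3·2+2·0 = 16 | 2·8 = 16
M: 1·0+6·0+3·0+2·7 = 14 | 2·7 = 14
G: 1·2+6·0+3·0+2·1 = 4 | 2·2 = 4
Y: 1·7+6·0+3·1+2·0 = 10 | 2·5 = 10
gcd(1,6,3,2,2) = 1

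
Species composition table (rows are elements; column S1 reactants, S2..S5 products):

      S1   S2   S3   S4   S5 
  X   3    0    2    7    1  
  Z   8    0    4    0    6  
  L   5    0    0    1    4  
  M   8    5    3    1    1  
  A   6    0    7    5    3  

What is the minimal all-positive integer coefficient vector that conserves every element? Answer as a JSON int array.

X: 5·3 = 15 | 6·0+1·2+1·7+6·1 = 15
Z: 5·8 = 40 | 6·0+1·4+1·0+6·6 = 40
L: 5·5 = 25 | 6·0+1·0+1·1+6·4 = 25
M: 5·8 = 40 | 6·5+1·3+1·1+6·1 = 40
A: 5·6 = 30 | 6·0+1·7+1·5+6·3 = 30
gcd(5,6,1,1,6) = 1

Coefficients: [5, 6, 1, 1, 6]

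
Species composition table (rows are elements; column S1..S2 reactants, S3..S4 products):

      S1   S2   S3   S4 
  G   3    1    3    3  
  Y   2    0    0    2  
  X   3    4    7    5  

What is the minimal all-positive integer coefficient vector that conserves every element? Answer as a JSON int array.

G: 5·3+6·1 = 21 | 2·3+5·3 = 21
Y: 5·2+6·0 = 10 | 2·0+5·2 = 10
X: 5·3+6·4 = 39 | 2·7+5·5 = 39
gcd(5,6,2,5) = 1

Coefficients: [5, 6, 2, 5]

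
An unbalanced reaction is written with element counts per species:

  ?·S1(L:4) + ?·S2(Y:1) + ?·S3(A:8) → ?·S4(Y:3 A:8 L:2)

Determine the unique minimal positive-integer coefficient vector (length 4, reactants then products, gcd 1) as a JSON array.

Y: 1·0+6·1+2·0 = 6 | 2·3 = 6
A: 1·0+6·0+2·8 = 16 | 2·8 = 16
L: 1·4+6·0+2·0 = 4 | 2·2 = 4
gcd(1,6,2,2) = 1

Coefficients: [1, 6, 2, 2]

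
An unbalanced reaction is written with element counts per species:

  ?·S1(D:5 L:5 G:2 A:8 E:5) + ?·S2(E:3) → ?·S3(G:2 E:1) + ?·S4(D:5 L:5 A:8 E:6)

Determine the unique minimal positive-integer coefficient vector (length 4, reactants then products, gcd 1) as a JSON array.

Coefficients: [3, 2, 3, 3]

D: 3·5+2·0 = 15 | 3·0+3·5 = 15
L: 3·5+2·0 = 15 | 3·0+3·5 = 15
G: 3·2+2·0 = 6 | 3·2+3·0 = 6
A: 3·8+2·0 = 24 | 3·0+3·8 = 24
E: 3·5+2·3 = 21 | 3·1+3·6 = 21
gcd(3,2,3,3) = 1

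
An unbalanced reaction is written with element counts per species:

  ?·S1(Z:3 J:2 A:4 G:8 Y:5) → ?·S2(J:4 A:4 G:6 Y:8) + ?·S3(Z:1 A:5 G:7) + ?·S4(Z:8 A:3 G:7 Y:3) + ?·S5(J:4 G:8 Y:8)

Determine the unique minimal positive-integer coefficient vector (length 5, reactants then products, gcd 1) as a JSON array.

Coefficients: [6, 2, 2, 2, 1]

Z: 6·3 = 18 | 2·0+2·1+2·8+1·0 = 18
J: 6·2 = 12 | 2·4+2·0+2·0+1·4 = 12
A: 6·4 = 24 | 2·4+2·5+2·3+1·0 = 24
G: 6·8 = 48 | 2·6+2·7+2·7+1·8 = 48
Y: 6·5 = 30 | 2·8+2·0+2·3+1·8 = 30
gcd(6,2,2,2,1) = 1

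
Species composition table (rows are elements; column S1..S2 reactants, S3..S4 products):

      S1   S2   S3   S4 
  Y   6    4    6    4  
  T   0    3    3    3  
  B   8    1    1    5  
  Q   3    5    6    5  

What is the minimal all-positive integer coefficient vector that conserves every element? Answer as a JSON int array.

Coefficients: [1, 5, 3, 2]

Y: 1·6+5·4 = 26 | 3·6+2·4 = 26
T: 1·0+5·3 = 15 | 3·3+2·3 = 15
B: 1·8+5·1 = 13 | 3·1+2·5 = 13
Q: 1·3+5·5 = 28 | 3·6+2·5 = 28
gcd(1,5,3,2) = 1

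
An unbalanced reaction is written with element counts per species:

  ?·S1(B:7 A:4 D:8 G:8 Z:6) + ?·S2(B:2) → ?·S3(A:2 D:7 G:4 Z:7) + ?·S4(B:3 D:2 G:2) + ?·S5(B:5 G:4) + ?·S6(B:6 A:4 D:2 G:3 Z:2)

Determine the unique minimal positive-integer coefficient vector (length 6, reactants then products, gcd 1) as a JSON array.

B: 6·7+5·2 = 52 | 4·0+6·3+2·5+4·6 = 52
A: 6·4+5·0 = 24 | 4·2+6·0+2·0+4·4 = 24
D: 6·8+5·0 = 48 | 4·7+6·2+2·0+4·2 = 48
G: 6·8+5·0 = 48 | 4·4+6·2+2·4+4·3 = 48
Z: 6·6+5·0 = 36 | 4·7+6·0+2·0+4·2 = 36
gcd(6,5,4,6,2,4) = 1

Coefficients: [6, 5, 4, 6, 2, 4]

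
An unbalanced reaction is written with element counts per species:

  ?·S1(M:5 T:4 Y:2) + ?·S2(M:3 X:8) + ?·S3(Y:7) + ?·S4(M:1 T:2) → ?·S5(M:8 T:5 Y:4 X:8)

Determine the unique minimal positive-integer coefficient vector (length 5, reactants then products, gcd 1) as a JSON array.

Coefficients: [5, 6, 2, 5, 6]

M: 5·5+6·3+2·0+5·1 = 48 | 6·8 = 48
T: 5·4+6·0+2·0+5·2 = 30 | 6·5 = 30
Y: 5·2+6·0+2·7+5·0 = 24 | 6·4 = 24
X: 5·0+6·8+2·0+5·0 = 48 | 6·8 = 48
gcd(5,6,2,5,6) = 1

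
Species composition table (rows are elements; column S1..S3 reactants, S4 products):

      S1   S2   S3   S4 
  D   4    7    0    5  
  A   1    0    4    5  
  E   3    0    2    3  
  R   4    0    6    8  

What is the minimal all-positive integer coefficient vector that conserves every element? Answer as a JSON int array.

Coefficients: [1, 3, 6, 5]

D: 1·4+3·7+6·0 = 25 | 5·5 = 25
A: 1·1+3·0+6·4 = 25 | 5·5 = 25
E: 1·3+3·0+6·2 = 15 | 5·3 = 15
R: 1·4+3·0+6·6 = 40 | 5·8 = 40
gcd(1,3,6,5) = 1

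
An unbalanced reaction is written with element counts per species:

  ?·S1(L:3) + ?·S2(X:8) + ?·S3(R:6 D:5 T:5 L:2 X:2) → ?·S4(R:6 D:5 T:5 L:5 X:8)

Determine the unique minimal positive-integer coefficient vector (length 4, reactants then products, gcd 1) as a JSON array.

Coefficients: [4, 3, 4, 4]

R: 4·0+3·0+4·6 = 24 | 4·6 = 24
D: 4·0+3·0+4·5 = 20 | 4·5 = 20
T: 4·0+3·0+4·5 = 20 | 4·5 = 20
L: 4·3+3·0+4·2 = 20 | 4·5 = 20
X: 4·0+3·8+4·2 = 32 | 4·8 = 32
gcd(4,3,4,4) = 1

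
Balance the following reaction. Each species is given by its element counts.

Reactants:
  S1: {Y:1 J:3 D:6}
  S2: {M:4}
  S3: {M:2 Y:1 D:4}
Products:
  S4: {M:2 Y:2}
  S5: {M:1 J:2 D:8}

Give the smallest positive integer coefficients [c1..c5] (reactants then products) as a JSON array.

Coefficients: [4, 1, 6, 5, 6]

M: 4·0+1·4+6·2 = 16 | 5·2+6·1 = 16
Y: 4·1+1·0+6·1 = 10 | 5·2+6·0 = 10
J: 4·3+1·0+6·0 = 12 | 5·0+6·2 = 12
D: 4·6+1·0+6·4 = 48 | 5·0+6·8 = 48
gcd(4,1,6,5,6) = 1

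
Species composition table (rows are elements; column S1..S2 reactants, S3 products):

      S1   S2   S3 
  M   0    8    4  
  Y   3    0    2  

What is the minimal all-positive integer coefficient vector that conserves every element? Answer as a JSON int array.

Coefficients: [4, 3, 6]

M: 4·0+3·8 = 24 | 6·4 = 24
Y: 4·3+3·0 = 12 | 6·2 = 12
gcd(4,3,6) = 1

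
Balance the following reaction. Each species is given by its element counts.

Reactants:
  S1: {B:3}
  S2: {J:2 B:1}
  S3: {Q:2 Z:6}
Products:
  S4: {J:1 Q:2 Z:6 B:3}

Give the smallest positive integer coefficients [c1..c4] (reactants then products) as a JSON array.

J: 5·0+3·2+6·0 = 6 | 6·1 = 6
Q: 5·0+3·0+6·2 = 12 | 6·2 = 12
Z: 5·0+3·0+6·6 = 36 | 6·6 = 36
B: 5·3+3·1+6·0 = 18 | 6·3 = 18
gcd(5,3,6,6) = 1

Coefficients: [5, 3, 6, 6]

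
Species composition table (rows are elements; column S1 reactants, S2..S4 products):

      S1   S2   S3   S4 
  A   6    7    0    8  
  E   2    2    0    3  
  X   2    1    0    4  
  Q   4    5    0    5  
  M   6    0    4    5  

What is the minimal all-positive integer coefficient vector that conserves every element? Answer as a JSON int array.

A: 5·6 = 30 | 2·7+5·0+2·8 = 30
E: 5·2 = 10 | 2·2+5·0+2·3 = 10
X: 5·2 = 10 | 2·1+5·0+2·4 = 10
Q: 5·4 = 20 | 2·5+5·0+2·5 = 20
M: 5·6 = 30 | 2·0+5·4+2·5 = 30
gcd(5,2,5,2) = 1

Coefficients: [5, 2, 5, 2]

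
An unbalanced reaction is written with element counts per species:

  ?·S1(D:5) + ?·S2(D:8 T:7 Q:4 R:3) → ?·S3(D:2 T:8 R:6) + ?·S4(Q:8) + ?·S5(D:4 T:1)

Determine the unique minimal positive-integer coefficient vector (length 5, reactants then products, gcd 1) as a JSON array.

Coefficients: [2, 2, 1, 1, 6]

D: 2·5+2·8 = 26 | 1·2+1·0+6·4 = 26
T: 2·0+2·7 = 14 | 1·8+1·0+6·1 = 14
Q: 2·0+2·4 = 8 | 1·0+1·8+6·0 = 8
R: 2·0+2·3 = 6 | 1·6+1·0+6·0 = 6
gcd(2,2,1,1,6) = 1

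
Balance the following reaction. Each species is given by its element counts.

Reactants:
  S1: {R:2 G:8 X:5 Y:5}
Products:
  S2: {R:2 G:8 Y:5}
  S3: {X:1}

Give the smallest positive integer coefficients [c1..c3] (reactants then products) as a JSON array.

Coefficients: [1, 1, 5]

R: 1·2 = 2 | 1·2+5·0 = 2
G: 1·8 = 8 | 1·8+5·0 = 8
X: 1·5 = 5 | 1·0+5·1 = 5
Y: 1·5 = 5 | 1·5+5·0 = 5
gcd(1,1,5) = 1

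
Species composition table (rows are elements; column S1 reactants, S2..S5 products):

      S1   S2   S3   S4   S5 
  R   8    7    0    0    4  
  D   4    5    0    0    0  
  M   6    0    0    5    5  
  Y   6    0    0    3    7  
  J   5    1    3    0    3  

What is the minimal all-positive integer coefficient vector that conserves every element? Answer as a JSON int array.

Coefficients: [5, 4, 4, 3, 3]

R: 5·8 = 40 | 4·7+4·0+3·0+3·4 = 40
D: 5·4 = 20 | 4·5+4·0+3·0+3·0 = 20
M: 5·6 = 30 | 4·0+4·0+3·5+3·5 = 30
Y: 5·6 = 30 | 4·0+4·0+3·3+3·7 = 30
J: 5·5 = 25 | 4·1+4·3+3·0+3·3 = 25
gcd(5,4,4,3,3) = 1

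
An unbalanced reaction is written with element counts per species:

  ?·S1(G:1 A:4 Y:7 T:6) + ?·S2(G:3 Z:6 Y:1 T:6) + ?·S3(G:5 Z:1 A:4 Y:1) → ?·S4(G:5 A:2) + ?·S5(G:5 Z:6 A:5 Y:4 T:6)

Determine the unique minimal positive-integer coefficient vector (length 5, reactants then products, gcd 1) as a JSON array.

G: 1·1+3·3+6·5 = 40 | 4·5+4·5 = 40
Z: 1·0+3·6+6·1 = 24 | 4·0+4·6 = 24
A: 1·4+3·0+6·4 = 28 | 4·2+4·5 = 28
Y: 1·7+3·1+6·1 = 16 | 4·0+4·4 = 16
T: 1·6+3·6+6·0 = 24 | 4·0+4·6 = 24
gcd(1,3,6,4,4) = 1

Coefficients: [1, 3, 6, 4, 4]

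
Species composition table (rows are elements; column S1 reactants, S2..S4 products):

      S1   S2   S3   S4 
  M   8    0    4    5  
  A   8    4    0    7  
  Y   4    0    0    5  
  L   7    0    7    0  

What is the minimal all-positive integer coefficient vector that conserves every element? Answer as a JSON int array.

Coefficients: [5, 3, 5, 4]

M: 5·8 = 40 | 3·0+5·4+4·5 = 40
A: 5·8 = 40 | 3·4+5·0+4·7 = 40
Y: 5·4 = 20 | 3·0+5·0+4·5 = 20
L: 5·7 = 35 | 3·0+5·7+4·0 = 35
gcd(5,3,5,4) = 1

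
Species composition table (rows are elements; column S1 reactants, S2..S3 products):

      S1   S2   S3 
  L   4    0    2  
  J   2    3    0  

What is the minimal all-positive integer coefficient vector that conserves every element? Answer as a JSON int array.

L: 3·4 = 12 | 2·0+6·2 = 12
J: 3·2 = 6 | 2·3+6·0 = 6
gcd(3,2,6) = 1

Coefficients: [3, 2, 6]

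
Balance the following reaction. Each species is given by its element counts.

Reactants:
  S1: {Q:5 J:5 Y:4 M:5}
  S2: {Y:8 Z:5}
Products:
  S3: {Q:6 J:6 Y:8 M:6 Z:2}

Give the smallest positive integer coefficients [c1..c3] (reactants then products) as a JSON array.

Coefficients: [6, 2, 5]

Q: 6·5+2·0 = 30 | 5·6 = 30
J: 6·5+2·0 = 30 | 5·6 = 30
Y: 6·4+2·8 = 40 | 5·8 = 40
M: 6·5+2·0 = 30 | 5·6 = 30
Z: 6·0+2·5 = 10 | 5·2 = 10
gcd(6,2,5) = 1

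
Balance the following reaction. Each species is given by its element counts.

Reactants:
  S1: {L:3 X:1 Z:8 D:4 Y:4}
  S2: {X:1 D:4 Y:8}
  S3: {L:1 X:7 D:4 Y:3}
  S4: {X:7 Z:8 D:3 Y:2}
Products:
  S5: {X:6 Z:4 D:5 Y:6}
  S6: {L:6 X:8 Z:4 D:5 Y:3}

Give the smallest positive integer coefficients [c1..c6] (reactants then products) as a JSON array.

L: 1·3+2·0+3·1+2·0 = 6 | 5·0+1·6 = 6
X: 1·1+2·1+3·7+2·7 = 38 | 5·6+1·8 = 38
Z: 1·8+2·0+3·0+2·8 = 24 | 5·4+1·4 = 24
D: 1·4+2·4+3·4+2·3 = 30 | 5·5+1·5 = 30
Y: 1·4+2·8+3·3+2·2 = 33 | 5·6+1·3 = 33
gcd(1,2,3,2,5,1) = 1

Coefficients: [1, 2, 3, 2, 5, 1]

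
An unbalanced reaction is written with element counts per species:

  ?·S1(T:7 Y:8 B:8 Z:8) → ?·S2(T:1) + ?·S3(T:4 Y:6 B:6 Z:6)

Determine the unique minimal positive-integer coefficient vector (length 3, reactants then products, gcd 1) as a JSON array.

Coefficients: [3, 5, 4]

T: 3·7 = 21 | 5·1+4·4 = 21
Y: 3·8 = 24 | 5·0+4·6 = 24
B: 3·8 = 24 | 5·0+4·6 = 24
Z: 3·8 = 24 | 5·0+4·6 = 24
gcd(3,5,4) = 1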